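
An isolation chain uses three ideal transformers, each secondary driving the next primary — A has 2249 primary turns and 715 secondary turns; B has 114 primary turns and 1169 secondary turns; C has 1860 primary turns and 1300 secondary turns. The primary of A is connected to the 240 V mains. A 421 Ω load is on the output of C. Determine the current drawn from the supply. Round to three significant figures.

I_supply ≈ 2.96 A

After A: V = 240.00 × 715/2249 = 76.301 V.
After B: V = 76.301 × 1169/114 = 782.42 V.
After C: V = 782.42 × 1300/1860 = 546.85 V.
I_load = 546.85/421 = 1.2989 A, so P_out = 546.85 × 1.2989 = 710.32 W.
All ideal ⇒ P_in = P_out, so I_supply = 710.32/240 = 2.96 A.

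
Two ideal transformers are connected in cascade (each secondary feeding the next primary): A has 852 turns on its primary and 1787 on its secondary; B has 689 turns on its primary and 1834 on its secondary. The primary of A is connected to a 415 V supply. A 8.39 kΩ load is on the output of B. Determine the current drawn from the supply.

I_supply ≈ 1.54 A

Secondary of A: V = 415.00 × 1787/852 = 870.43 V.
Secondary of B: V = 870.43 × 1834/689 = 2316.9 V.
I_load = 2316.9/8390 = 0.27615 A, so P_out = 2316.9 × 0.27615 = 639.83 W.
All ideal ⇒ P_in = P_out, so I_supply = 639.83/415 = 1.54 A.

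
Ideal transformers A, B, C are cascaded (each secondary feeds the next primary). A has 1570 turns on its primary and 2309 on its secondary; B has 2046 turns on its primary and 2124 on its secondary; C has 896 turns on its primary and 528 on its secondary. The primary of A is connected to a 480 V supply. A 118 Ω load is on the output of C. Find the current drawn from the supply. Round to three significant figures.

I_supply ≈ 3.29 A

Secondary of A: V = 480.00 × 2309/1570 = 705.94 V.
Secondary of B: V = 705.94 × 2124/2046 = 732.85 V.
Secondary of C: V = 732.85 × 528/896 = 431.86 V.
I_load = 431.86/118 = 3.6598 A, so P_out = 431.86 × 3.6598 = 1580.5 W.
All ideal ⇒ P_in = P_out, so I_supply = 1580.5/480 = 3.29 A.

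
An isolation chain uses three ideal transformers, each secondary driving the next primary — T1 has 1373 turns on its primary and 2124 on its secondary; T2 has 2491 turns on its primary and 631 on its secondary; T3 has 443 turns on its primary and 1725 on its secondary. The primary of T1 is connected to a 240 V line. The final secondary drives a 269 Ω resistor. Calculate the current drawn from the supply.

Secondary of T1: V = 240.00 × 2124/1373 = 371.27 V.
Secondary of T2: V = 371.27 × 631/2491 = 94.048 V.
Secondary of T3: V = 94.048 × 1725/443 = 366.22 V.
I_load = 366.22/269 = 1.3614 A, so P_out = 366.22 × 1.3614 = 498.56 W.
All ideal ⇒ P_in = P_out, so I_supply = 498.56/240 = 2.08 A.

I_supply ≈ 2.08 A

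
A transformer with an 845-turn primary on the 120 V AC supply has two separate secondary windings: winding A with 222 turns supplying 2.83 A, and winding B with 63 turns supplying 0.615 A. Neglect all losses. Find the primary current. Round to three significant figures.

I_p ≈ 0.789 A

V_A = 120 × 222/845 = 31.527 V; V_B = 120 × 63/845 = 8.9467 V.
P_out = V_A I_A + V_B I_B = 31.527×2.83 + 8.9467×0.615 = 89.220 + 5.5022 = 94.723 W.
Ideal ⇒ P_in = P_out, so I_p = P_out/V_p = 94.723/120 = 0.789 A.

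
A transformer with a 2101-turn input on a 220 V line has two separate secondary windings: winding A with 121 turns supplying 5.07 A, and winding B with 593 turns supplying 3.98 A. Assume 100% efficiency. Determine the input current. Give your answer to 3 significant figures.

V_A = 220 × 121/2101 = 12.670 V; V_B = 220 × 593/2101 = 62.094 V.
P_out = V_A I_A + V_B I_B = 12.670×5.07 + 62.094×3.98 = 64.238 + 247.14 = 311.37 W.
Ideal ⇒ P_in = P_out, so I_in = P_out/V_in = 311.37/220 = 1.42 A.

I_in ≈ 1.42 A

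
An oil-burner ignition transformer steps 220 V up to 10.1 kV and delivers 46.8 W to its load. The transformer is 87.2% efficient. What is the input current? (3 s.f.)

P_in = P_out/η = 46.8/0.872 = 53.670 W.
I_in = P_in/V_in = 53.670/220 = 0.244 A.

I_in ≈ 0.244 A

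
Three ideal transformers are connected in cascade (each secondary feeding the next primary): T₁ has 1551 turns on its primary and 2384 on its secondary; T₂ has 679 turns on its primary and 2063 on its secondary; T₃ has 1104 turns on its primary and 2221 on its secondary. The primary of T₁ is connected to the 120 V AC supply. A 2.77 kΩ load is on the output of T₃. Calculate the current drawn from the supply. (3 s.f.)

After T₁: V = 120.00 × 2384/1551 = 184.45 V.
After T₂: V = 184.45 × 2063/679 = 560.41 V.
After T₃: V = 560.41 × 2221/1104 = 1127.4 V.
I_load = 1127.4/2770 = 0.40701 A, so P_out = 1127.4 × 0.40701 = 458.87 W.
All ideal ⇒ P_in = P_out, so I_supply = 458.87/120 = 3.82 A.

I_supply ≈ 3.82 A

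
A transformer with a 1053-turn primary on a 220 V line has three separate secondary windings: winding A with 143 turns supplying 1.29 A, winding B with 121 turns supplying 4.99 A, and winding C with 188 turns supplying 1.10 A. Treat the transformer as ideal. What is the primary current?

I_p ≈ 0.945 A

V_A = 220 × 143/1053 = 29.877 V; V_B = 220 × 121/1053 = 25.280 V; V_C = 220 × 188/1053 = 39.278 V.
P_out = V_A I_A + V_B I_B + V_C I_C = 29.877×1.29 + 25.280×4.99 + 39.278×1.10 = 38.541 + 126.15 + 43.206 = 207.89 W.
Ideal ⇒ P_in = P_out, so I_p = P_out/V_p = 207.89/220 = 0.945 A.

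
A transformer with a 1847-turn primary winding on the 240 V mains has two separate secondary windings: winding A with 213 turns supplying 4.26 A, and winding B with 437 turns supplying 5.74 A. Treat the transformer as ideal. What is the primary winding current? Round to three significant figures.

I_p ≈ 1.85 A

V_A = 240 × 213/1847 = 27.677 V; V_B = 240 × 437/1847 = 56.784 V.
P_out = V_A I_A + V_B I_B = 27.677×4.26 + 56.784×5.74 = 117.91 + 325.94 = 443.85 W.
Ideal ⇒ P_in = P_out, so I_p = P_out/V_p = 443.85/240 = 1.85 A.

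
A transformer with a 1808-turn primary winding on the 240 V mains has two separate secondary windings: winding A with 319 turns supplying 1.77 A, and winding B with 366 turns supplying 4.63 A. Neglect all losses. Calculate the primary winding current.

I_p ≈ 1.25 A

V_A = 240 × 319/1808 = 42.345 V; V_B = 240 × 366/1808 = 48.584 V.
P_out = V_A I_A + V_B I_B = 42.345×1.77 + 48.584×4.63 = 74.951 + 224.94 = 299.90 W.
Ideal ⇒ P_in = P_out, so I_p = P_out/V_p = 299.90/240 = 1.25 A.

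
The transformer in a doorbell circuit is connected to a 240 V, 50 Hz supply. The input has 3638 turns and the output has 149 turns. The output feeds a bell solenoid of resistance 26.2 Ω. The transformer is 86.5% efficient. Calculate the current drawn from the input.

I_in ≈ 0.0178 A

V_out = 240 × 149/3638 = 9.8296 V.
I_out = V_out/R = 9.8296/26.2 = 0.37517 A.
P_out = V_out I_out = 9.8296 × 0.37517 = 3.6878 W.
P_in = P_out/η = 3.6878/0.865 = 4.2634 W.
I_in = P_in/V_in = 4.2634/240 = 0.0178 A.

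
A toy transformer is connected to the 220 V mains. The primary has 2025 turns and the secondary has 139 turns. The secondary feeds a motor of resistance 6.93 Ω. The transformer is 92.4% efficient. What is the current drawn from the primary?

I_p ≈ 0.162 A

V_s = 220 × 139/2025 = 15.101 V.
I_s = V_s/R = 15.101/6.93 = 2.1791 A.
P_out = V_s I_s = 15.101 × 2.1791 = 32.907 W.
P_in = P_out/η = 32.907/0.924 = 35.614 W.
I_p = P_in/V_p = 35.614/220 = 0.162 A.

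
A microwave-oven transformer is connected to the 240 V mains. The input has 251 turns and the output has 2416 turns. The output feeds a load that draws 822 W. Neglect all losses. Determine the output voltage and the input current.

V_out ≈ 2310 V, I_in ≈ 3.43 A

V_out = V_in × N_out/N_in = 240 × 2416/251 = 2310.1 V.
I_out = P/V_out = 822/2310.1 = 0.35583 A.
I_in = I_out × N_out/N_in = 0.35583 × 2416/251 = 3.43 A.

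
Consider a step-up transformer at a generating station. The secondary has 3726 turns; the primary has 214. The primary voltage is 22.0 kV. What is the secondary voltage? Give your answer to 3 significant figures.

V_s ≈ 383000 V

V_s/V_p = N_s/N_p, so V_s = 22000 × 3726/214 = 383000 V.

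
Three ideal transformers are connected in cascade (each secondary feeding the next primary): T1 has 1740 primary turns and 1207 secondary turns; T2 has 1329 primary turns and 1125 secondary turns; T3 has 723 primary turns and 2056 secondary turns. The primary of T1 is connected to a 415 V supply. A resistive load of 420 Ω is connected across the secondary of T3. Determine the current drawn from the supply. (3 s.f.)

Secondary of T1: V = 415.00 × 1207/1740 = 287.88 V.
Secondary of T2: V = 287.88 × 1125/1329 = 243.69 V.
Secondary of T3: V = 243.69 × 2056/723 = 692.98 V.
I_load = 692.98/420 = 1.6499 A, so P_out = 692.98 × 1.6499 = 1143.4 W.
All ideal ⇒ P_in = P_out, so I_supply = 1143.4/415 = 2.76 A.

I_supply ≈ 2.76 A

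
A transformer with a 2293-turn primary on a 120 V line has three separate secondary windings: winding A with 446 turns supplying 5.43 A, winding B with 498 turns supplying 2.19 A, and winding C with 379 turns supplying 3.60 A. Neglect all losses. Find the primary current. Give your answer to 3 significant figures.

V_A = 120 × 446/2293 = 23.341 V; V_B = 120 × 498/2293 = 26.062 V; V_C = 120 × 379/2293 = 19.834 V.
P_out = V_A I_A + V_B I_B + V_C I_C = 23.341×5.43 + 26.062×2.19 + 19.834×3.60 = 126.74 + 57.076 + 71.403 = 255.22 W.
Ideal ⇒ P_in = P_out, so I_p = P_out/V_p = 255.22/120 = 2.13 A.

I_p ≈ 2.13 A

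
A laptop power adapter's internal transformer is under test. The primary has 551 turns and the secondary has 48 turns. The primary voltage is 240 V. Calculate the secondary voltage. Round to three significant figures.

V_s ≈ 20.9 V

V_s/V_p = N_s/N_p, so V_s = 240 × 48/551 = 20.9 V.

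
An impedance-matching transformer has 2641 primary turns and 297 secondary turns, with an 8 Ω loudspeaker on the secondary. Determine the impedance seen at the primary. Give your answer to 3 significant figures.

Z_p ≈ 633 Ω

Z_p = (N_p/N_s)² × Z_s = (2641/297)² × 8 = 633 Ω.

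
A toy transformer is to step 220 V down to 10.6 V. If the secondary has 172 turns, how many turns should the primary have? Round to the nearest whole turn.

N_p/N_s = V_p/V_s, so N_p = 172 × 220/10.6 = 3569.8 ≈ 3570 turns.

N_p = 3570 turns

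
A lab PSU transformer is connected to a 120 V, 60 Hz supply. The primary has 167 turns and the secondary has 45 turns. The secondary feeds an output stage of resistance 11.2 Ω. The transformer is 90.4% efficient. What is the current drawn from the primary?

I_p ≈ 0.861 A

V_s = 120 × 45/167 = 32.335 V.
I_s = V_s/R = 32.335/11.2 = 2.8871 A.
P_out = V_s I_s = 32.335 × 2.8871 = 93.355 W.
P_in = P_out/η = 93.355/0.904 = 103.27 W.
I_p = P_in/V_p = 103.27/120 = 0.861 A.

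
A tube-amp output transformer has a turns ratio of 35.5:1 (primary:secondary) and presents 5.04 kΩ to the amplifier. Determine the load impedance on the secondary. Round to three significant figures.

Z_s = Z_p/(N_p/N_s)² = 5040/35.5² = 4.00 Ω.

Z_s ≈ 4.00 Ω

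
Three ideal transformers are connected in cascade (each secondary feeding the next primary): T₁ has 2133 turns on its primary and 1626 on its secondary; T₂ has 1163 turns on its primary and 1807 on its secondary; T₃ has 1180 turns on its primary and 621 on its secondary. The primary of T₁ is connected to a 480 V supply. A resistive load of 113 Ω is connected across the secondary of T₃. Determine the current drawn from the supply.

Secondary of T₁: V = 480.00 × 1626/2133 = 365.91 V.
Secondary of T₂: V = 365.91 × 1807/1163 = 568.52 V.
Secondary of T₃: V = 568.52 × 621/1180 = 299.20 V.
I_load = 299.20/113 = 2.6478 A, so P_out = 299.20 × 2.6478 = 792.21 W.
All ideal ⇒ P_in = P_out, so I_supply = 792.21/480 = 1.65 A.

I_supply ≈ 1.65 A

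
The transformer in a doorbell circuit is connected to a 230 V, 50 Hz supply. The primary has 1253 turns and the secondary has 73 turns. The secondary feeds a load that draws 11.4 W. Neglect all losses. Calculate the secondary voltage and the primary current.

V_s ≈ 13.4 V, I_p ≈ 0.0496 A

V_s = V_p × N_s/N_p = 230 × 73/1253 = 13.400 V.
I_s = P/V_s = 11.4/13.400 = 0.85076 A.
I_p = I_s × N_s/N_p = 0.85076 × 73/1253 = 0.0496 A.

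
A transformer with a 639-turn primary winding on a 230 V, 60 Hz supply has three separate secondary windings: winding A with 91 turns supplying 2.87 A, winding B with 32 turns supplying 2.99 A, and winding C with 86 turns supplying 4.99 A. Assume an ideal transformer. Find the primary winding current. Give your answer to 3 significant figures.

I_p ≈ 1.23 A

V_A = 230 × 91/639 = 32.754 V; V_B = 230 × 32/639 = 11.518 V; V_C = 230 × 86/639 = 30.955 V.
P_out = V_A I_A + V_B I_B + V_C I_C = 32.754×2.87 + 11.518×2.99 + 30.955×4.99 = 94.005 + 34.439 + 154.46 = 282.91 W.
Ideal ⇒ P_in = P_out, so I_p = P_out/V_p = 282.91/230 = 1.23 A.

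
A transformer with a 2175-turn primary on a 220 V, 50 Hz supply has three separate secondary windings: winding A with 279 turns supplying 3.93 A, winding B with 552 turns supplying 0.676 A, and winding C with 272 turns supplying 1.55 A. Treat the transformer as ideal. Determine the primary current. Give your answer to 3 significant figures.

I_p ≈ 0.870 A

V_A = 220 × 279/2175 = 28.221 V; V_B = 220 × 552/2175 = 55.834 V; V_C = 220 × 272/2175 = 27.513 V.
P_out = V_A I_A + V_B I_B + V_C I_C = 28.221×3.93 + 55.834×0.676 + 27.513×1.55 = 110.91 + 37.744 + 42.645 = 191.30 W.
Ideal ⇒ P_in = P_out, so I_p = P_out/V_p = 191.30/220 = 0.870 A.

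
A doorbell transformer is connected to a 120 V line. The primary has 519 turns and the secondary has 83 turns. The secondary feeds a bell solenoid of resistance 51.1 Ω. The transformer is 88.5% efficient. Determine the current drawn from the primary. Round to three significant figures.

V_s = 120 × 83/519 = 19.191 V.
I_s = V_s/R = 19.191/51.1 = 0.37555 A.
P_out = V_s I_s = 19.191 × 0.37555 = 7.2071 W.
P_in = P_out/η = 7.2071/0.885 = 8.1437 W.
I_p = P_in/V_p = 8.1437/120 = 0.0679 A.

I_p ≈ 0.0679 A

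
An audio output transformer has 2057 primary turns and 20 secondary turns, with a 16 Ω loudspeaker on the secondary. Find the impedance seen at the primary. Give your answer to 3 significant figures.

Z_p ≈ 169000 Ω

Z_p = (N_p/N_s)² × Z_s = (2057/20)² × 16 = 169000 Ω.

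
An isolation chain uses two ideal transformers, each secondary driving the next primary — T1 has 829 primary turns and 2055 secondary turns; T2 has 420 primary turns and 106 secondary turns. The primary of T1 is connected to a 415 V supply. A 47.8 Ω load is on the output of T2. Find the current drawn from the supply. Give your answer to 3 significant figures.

I_supply ≈ 3.40 A

Secondary of T1: V = 415.00 × 2055/829 = 1028.7 V.
Secondary of T2: V = 1028.7 × 106/420 = 259.63 V.
I_load = 259.63/47.8 = 5.4317 A, so P_out = 259.63 × 5.4317 = 1410.2 W.
All ideal ⇒ P_in = P_out, so I_supply = 1410.2/415 = 3.40 A.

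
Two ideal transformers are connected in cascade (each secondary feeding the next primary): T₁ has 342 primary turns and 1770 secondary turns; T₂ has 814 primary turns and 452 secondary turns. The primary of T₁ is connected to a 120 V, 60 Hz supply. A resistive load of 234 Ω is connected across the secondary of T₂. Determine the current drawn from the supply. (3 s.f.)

After T₁: V = 120.00 × 1770/342 = 621.05 V.
After T₂: V = 621.05 × 452/814 = 344.86 V.
I_load = 344.86/234 = 1.4738 A, so P_out = 344.86 × 1.4738 = 508.24 W.
All ideal ⇒ P_in = P_out, so I_supply = 508.24/120 = 4.24 A.

I_supply ≈ 4.24 A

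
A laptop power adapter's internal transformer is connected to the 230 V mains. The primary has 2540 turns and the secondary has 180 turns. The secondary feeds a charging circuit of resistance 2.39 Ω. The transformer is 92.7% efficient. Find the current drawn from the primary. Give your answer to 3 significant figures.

V_s = 230 × 180/2540 = 16.299 V.
I_s = V_s/R = 16.299/2.39 = 6.8198 A.
P_out = V_s I_s = 16.299 × 6.8198 = 111.16 W.
P_in = P_out/η = 111.16/0.927 = 119.91 W.
I_p = P_in/V_p = 119.91/230 = 0.521 A.

I_p ≈ 0.521 A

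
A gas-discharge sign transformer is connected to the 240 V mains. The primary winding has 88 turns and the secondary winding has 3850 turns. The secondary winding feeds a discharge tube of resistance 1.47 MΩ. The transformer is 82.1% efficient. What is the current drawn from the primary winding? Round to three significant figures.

I_p ≈ 0.381 A

V_s = 240 × 3850/88 = 10500 V.
I_s = V_s/R = 10500/(1.47×10^6) = 0.0071429 A.
P_out = V_s I_s = 10500 × 0.0071429 = 75.000 W.
P_in = P_out/η = 75.000/0.821 = 91.352 W.
I_p = P_in/V_p = 91.352/240 = 0.381 A.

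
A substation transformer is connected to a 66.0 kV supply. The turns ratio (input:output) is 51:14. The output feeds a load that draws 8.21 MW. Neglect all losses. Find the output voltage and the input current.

V_out = V_in × N_out/N_in = 66000 × 14/51 = 18118 V.
I_out = P/V_out = 8.21×10^6/18118 = 453.15 A.
I_in = I_out × N_out/N_in = 453.15 × 14/51 = 124 A.

V_out ≈ 18100 V, I_in ≈ 124 A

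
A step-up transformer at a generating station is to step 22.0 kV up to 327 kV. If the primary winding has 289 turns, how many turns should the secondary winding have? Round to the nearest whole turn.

N_s = 4296 turns

N_s/N_p = V_s/V_p, so N_s = 289 × 327000/22000 = 4295.6 ≈ 4296 turns.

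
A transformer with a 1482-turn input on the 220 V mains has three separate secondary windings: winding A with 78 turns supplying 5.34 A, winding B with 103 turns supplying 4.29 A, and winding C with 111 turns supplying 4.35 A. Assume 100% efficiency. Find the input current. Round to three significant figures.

V_A = 220 × 78/1482 = 11.579 V; V_B = 220 × 103/1482 = 15.290 V; V_C = 220 × 111/1482 = 16.478 V.
P_out = V_A I_A + V_B I_B + V_C I_C = 11.579×5.34 + 15.290×4.29 + 16.478×4.35 = 61.832 + 65.595 + 71.678 = 199.10 W.
Ideal ⇒ P_in = P_out, so I_in = P_out/V_in = 199.10/220 = 0.905 A.

I_in ≈ 0.905 A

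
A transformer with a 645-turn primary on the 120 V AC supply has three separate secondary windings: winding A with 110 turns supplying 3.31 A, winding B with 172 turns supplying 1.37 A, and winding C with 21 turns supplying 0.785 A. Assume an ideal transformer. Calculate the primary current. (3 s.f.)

V_A = 120 × 110/645 = 20.465 V; V_B = 120 × 172/645 = 32.000 V; V_C = 120 × 21/645 = 3.9070 V.
P_out = V_A I_A + V_B I_B + V_C I_C = 20.465×3.31 + 32.000×1.37 + 3.9070×0.785 = 67.740 + 43.840 + 3.0670 = 114.65 W.
Ideal ⇒ P_in = P_out, so I_p = P_out/V_p = 114.65/120 = 0.955 A.

I_p ≈ 0.955 A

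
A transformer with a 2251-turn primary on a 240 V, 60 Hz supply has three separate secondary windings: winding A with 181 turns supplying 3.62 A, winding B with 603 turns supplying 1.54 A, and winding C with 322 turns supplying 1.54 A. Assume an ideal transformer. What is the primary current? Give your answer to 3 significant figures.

I_p ≈ 0.924 A

V_A = 240 × 181/2251 = 19.298 V; V_B = 240 × 603/2251 = 64.291 V; V_C = 240 × 322/2251 = 34.331 V.
P_out = V_A I_A + V_B I_B + V_C I_C = 19.298×3.62 + 64.291×1.54 + 34.331×1.54 = 69.859 + 99.009 + 52.870 = 221.74 W.
Ideal ⇒ P_in = P_out, so I_p = P_out/V_p = 221.74/240 = 0.924 A.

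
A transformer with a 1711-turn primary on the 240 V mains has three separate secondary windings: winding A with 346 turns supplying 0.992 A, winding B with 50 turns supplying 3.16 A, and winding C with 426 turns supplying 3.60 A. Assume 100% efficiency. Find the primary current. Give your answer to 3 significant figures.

V_A = 240 × 346/1711 = 48.533 V; V_B = 240 × 50/1711 = 7.0134 V; V_C = 240 × 426/1711 = 59.755 V.
P_out = V_A I_A + V_B I_B + V_C I_C = 48.533×0.992 + 7.0134×3.16 + 59.755×3.60 = 48.145 + 22.162 + 215.12 = 285.42 W.
Ideal ⇒ P_in = P_out, so I_p = P_out/V_p = 285.42/240 = 1.19 A.

I_p ≈ 1.19 A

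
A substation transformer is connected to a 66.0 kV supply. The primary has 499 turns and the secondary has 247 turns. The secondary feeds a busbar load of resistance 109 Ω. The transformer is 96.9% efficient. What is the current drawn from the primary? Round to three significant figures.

I_p ≈ 153 A

V_s = 66000 × 247/499 = 32669 V.
I_s = V_s/R = 32669/109 = 299.72 A.
P_out = V_s I_s = 32669 × 299.72 = 9.7916×10^6 W.
P_in = P_out/η = 9.7916×10^6/0.969 = 1.0105×10^7 W.
I_p = P_in/V_p = 1.0105×10^7/66000 = 153 A.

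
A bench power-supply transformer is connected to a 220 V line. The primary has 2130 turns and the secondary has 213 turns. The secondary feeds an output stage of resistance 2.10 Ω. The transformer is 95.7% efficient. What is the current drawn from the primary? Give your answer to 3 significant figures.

I_p ≈ 1.09 A

V_s = 220 × 213/2130 = 22.000 V.
I_s = V_s/R = 22.000/2.10 = 10.476 A.
P_out = V_s I_s = 22.000 × 10.476 = 230.48 W.
P_in = P_out/η = 230.48/0.957 = 240.83 W.
I_p = P_in/V_p = 240.83/220 = 1.09 A.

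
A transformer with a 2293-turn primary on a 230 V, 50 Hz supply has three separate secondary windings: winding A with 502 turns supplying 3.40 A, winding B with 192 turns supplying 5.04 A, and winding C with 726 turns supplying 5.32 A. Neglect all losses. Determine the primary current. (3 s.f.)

V_A = 230 × 502/2293 = 50.353 V; V_B = 230 × 192/2293 = 19.259 V; V_C = 230 × 726/2293 = 72.822 V.
P_out = V_A I_A + V_B I_B + V_C I_C = 50.353×3.40 + 19.259×5.04 + 72.822×5.32 = 171.20 + 97.063 + 387.41 = 655.68 W.
Ideal ⇒ P_in = P_out, so I_p = P_out/V_p = 655.68/230 = 2.85 A.

I_p ≈ 2.85 A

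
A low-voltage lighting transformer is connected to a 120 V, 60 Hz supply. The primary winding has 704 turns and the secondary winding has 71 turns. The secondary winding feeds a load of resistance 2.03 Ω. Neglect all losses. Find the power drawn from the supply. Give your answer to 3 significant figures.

P ≈ 72.2 W

V_s = V_p × N_s/N_p = 120 × 71/704 = 12.102 V.
I_s = V_s/R = 12.102/2.03 = 5.9617 A.
I_p = I_s × N_s/N_p = 5.9617 × 71/704 = 0.60125 A.
P = V_p I_p = 120 × 0.60125 = 72.2 W.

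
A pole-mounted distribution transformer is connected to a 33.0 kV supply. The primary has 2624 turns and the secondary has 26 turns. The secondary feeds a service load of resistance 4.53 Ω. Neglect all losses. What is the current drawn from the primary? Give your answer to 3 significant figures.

I_p ≈ 0.715 A

V_s = V_p × N_s/N_p = 33000 × 26/2624 = 326.98 V.
I_s = V_s/R = 326.98/4.53 = 72.181 A.
For an ideal transformer I_p N_p = I_s N_s, so I_p = 72.181 × 26/2624 = 0.715 A.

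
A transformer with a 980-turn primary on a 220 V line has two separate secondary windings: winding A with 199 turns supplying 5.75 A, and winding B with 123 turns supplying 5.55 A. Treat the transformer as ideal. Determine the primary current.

V_A = 220 × 199/980 = 44.673 V; V_B = 220 × 123/980 = 27.612 V.
P_out = V_A I_A + V_B I_B = 44.673×5.75 + 27.612×5.55 = 256.87 + 153.25 = 410.12 W.
Ideal ⇒ P_in = P_out, so I_p = P_out/V_p = 410.12/220 = 1.86 A.

I_p ≈ 1.86 A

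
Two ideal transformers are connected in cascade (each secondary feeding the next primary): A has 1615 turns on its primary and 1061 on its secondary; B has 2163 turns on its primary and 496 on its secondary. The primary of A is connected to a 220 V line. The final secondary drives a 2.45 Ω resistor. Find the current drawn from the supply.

Secondary of A: V = 220.00 × 1061/1615 = 144.53 V.
Secondary of B: V = 144.53 × 496/2163 = 33.143 V.
I_load = 33.143/2.45 = 13.528 A, so P_out = 33.143 × 13.528 = 448.35 W.
All ideal ⇒ P_in = P_out, so I_supply = 448.35/220 = 2.04 A.

I_supply ≈ 2.04 A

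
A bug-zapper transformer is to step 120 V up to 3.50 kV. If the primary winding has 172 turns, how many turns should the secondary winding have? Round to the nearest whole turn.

N_s/N_p = V_s/V_p, so N_s = 172 × 3500/120 = 5016.7 ≈ 5017 turns.

N_s = 5017 turns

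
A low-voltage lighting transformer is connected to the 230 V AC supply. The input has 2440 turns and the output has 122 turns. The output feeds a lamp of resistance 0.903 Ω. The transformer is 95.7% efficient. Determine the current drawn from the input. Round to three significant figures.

I_in ≈ 0.665 A

V_out = 230 × 122/2440 = 11.500 V.
I_out = V_out/R = 11.500/0.903 = 12.735 A.
P_out = V_out I_out = 11.500 × 12.735 = 146.46 W.
P_in = P_out/η = 146.46/0.957 = 153.04 W.
I_in = P_in/V_in = 153.04/230 = 0.665 A.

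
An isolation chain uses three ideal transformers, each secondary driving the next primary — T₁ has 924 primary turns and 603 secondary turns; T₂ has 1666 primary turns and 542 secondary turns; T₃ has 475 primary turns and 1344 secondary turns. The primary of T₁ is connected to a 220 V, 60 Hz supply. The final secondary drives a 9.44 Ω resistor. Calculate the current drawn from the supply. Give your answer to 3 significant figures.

Secondary of T₁: V = 220.00 × 603/924 = 143.57 V.
Secondary of T₂: V = 143.57 × 542/1666 = 46.708 V.
Secondary of T₃: V = 46.708 × 1344/475 = 132.16 V.
I_load = 132.16/9.44 = 14.000 A, so P_out = 132.16 × 14.000 = 1850.2 W.
All ideal ⇒ P_in = P_out, so I_supply = 1850.2/220 = 8.41 A.

I_supply ≈ 8.41 A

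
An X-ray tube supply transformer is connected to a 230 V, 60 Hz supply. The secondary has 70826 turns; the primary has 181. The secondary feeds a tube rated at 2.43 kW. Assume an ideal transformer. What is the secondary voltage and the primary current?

V_s = V_p × N_s/N_p = 230 × 70826/181 = 90000 V.
I_s = P/V_s = 2430/90000 = 0.027000 A.
I_p = I_s × N_s/N_p = 0.027000 × 70826/181 = 10.6 A.

V_s ≈ 90000 V, I_p ≈ 10.6 A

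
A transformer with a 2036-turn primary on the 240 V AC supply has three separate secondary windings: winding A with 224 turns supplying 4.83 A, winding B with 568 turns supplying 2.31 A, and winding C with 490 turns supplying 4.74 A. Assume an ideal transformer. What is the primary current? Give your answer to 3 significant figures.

I_p ≈ 2.32 A

V_A = 240 × 224/2036 = 26.405 V; V_B = 240 × 568/2036 = 66.955 V; V_C = 240 × 490/2036 = 57.760 V.
P_out = V_A I_A + V_B I_B + V_C I_C = 26.405×4.83 + 66.955×2.31 + 57.760×4.74 = 127.53 + 154.67 + 273.78 = 555.98 W.
Ideal ⇒ P_in = P_out, so I_p = P_out/V_p = 555.98/240 = 2.32 A.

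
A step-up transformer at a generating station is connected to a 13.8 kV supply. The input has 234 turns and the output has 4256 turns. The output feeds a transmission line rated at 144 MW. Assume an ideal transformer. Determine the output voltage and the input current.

V_out = V_in × N_out/N_in = 13800 × 4256/234 = 250990 V.
I_out = P/V_out = 1.44×10^8/250990 = 573.72 A.
I_in = I_out × N_out/N_in = 573.72 × 4256/234 = 10400 A.

V_out ≈ 251000 V, I_in ≈ 10400 A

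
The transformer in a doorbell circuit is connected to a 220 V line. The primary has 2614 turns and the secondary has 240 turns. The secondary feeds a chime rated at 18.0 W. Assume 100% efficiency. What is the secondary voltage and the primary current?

V_s ≈ 20.2 V, I_p ≈ 0.0818 A

V_s = V_p × N_s/N_p = 220 × 240/2614 = 20.199 V.
I_s = P/V_s = 18.0/20.199 = 0.89114 A.
I_p = I_s × N_s/N_p = 0.89114 × 240/2614 = 0.0818 A.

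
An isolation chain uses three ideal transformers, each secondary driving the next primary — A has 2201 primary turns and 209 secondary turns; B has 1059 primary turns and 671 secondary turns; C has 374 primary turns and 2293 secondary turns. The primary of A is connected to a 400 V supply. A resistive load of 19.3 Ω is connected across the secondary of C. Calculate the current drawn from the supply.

I_supply ≈ 2.82 A

After A: V = 400.00 × 209/2201 = 37.983 V.
After B: V = 37.983 × 671/1059 = 24.066 V.
After C: V = 24.066 × 2293/374 = 147.55 V.
I_load = 147.55/19.3 = 7.6452 A, so P_out = 147.55 × 7.6452 = 1128.1 W.
All ideal ⇒ P_in = P_out, so I_supply = 1128.1/400 = 2.82 A.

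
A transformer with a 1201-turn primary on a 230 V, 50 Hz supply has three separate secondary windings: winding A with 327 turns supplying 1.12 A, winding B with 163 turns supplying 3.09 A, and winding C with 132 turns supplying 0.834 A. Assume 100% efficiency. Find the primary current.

V_A = 230 × 327/1201 = 62.623 V; V_B = 230 × 163/1201 = 31.216 V; V_C = 230 × 132/1201 = 25.279 V.
P_out = V_A I_A + V_B I_B + V_C I_C = 62.623×1.12 + 31.216×3.09 + 25.279×0.834 = 70.138 + 96.456 + 21.083 = 187.68 W.
Ideal ⇒ P_in = P_out, so I_p = P_out/V_p = 187.68/230 = 0.816 A.

I_p ≈ 0.816 A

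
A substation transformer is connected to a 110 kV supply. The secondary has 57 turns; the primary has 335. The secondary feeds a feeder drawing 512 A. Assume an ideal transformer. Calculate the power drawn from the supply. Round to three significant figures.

P ≈ 9.58×10^6 W

I_p = I_s × N_s/N_p = 512 × 57/335 = 87.116 A.
P = V_p I_p = 110000 × 87.116 = 9.58×10^6 W.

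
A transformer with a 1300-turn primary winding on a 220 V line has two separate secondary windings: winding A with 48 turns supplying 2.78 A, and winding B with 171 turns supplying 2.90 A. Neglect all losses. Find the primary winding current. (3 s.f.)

I_p ≈ 0.484 A

V_A = 220 × 48/1300 = 8.1231 V; V_B = 220 × 171/1300 = 28.938 V.
P_out = V_A I_A + V_B I_B = 8.1231×2.78 + 28.938×2.90 = 22.582 + 83.922 = 106.50 W.
Ideal ⇒ P_in = P_out, so I_p = P_out/V_p = 106.50/220 = 0.484 A.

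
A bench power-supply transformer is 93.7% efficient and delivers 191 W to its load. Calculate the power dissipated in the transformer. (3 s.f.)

P_loss ≈ 12.8 W

P_in = P_out/η = 191/0.937 = 203.842 W.
P_loss = P_in − P_out = 203.842 − 191 = 12.8 W.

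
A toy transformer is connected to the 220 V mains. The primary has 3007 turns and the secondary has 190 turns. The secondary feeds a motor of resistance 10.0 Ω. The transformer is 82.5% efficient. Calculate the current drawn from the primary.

I_p ≈ 0.106 A

V_s = 220 × 190/3007 = 13.901 V.
I_s = V_s/R = 13.901/10.0 = 1.3901 A.
P_out = V_s I_s = 13.901 × 1.3901 = 19.323 W.
P_in = P_out/η = 19.323/0.825 = 23.422 W.
I_p = P_in/V_p = 23.422/220 = 0.106 A.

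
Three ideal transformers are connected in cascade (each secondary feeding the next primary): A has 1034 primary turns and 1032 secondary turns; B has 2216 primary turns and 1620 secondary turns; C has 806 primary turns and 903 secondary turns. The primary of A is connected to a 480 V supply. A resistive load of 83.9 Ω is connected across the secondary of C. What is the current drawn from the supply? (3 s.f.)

Secondary of A: V = 480.00 × 1032/1034 = 479.07 V.
Secondary of B: V = 479.07 × 1620/2216 = 350.22 V.
Secondary of C: V = 350.22 × 903/806 = 392.37 V.
I_load = 392.37/83.9 = 4.6767 A, so P_out = 392.37 × 4.6767 = 1835.0 W.
All ideal ⇒ P_in = P_out, so I_supply = 1835.0/480 = 3.82 A.

I_supply ≈ 3.82 A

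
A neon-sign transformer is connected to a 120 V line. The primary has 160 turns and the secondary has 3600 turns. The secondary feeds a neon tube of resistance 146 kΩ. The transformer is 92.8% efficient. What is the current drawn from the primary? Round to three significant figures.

V_s = 120 × 3600/160 = 2700.0 V.
I_s = V_s/R = 2700.0/146000 = 0.018493 A.
P_out = V_s I_s = 2700.0 × 0.018493 = 49.932 W.
P_in = P_out/η = 49.932/0.928 = 53.806 W.
I_p = P_in/V_p = 53.806/120 = 0.448 A.

I_p ≈ 0.448 A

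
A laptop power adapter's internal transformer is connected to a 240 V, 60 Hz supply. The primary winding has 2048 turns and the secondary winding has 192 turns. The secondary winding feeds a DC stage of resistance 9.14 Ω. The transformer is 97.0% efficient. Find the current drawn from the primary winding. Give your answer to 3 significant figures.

V_s = 240 × 192/2048 = 22.500 V.
I_s = V_s/R = 22.500/9.14 = 2.4617 A.
P_out = V_s I_s = 22.500 × 2.4617 = 55.388 W.
P_in = P_out/η = 55.388/0.970 = 57.101 W.
I_p = P_in/V_p = 57.101/240 = 0.238 A.

I_p ≈ 0.238 A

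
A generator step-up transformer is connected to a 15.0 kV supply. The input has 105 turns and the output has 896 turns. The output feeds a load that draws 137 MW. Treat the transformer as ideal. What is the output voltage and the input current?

V_out = V_in × N_out/N_in = 15000 × 896/105 = 128000 V.
I_out = P/V_out = 1.37×10^8/128000 = 1070.3 A.
I_in = I_out × N_out/N_in = 1070.3 × 896/105 = 9130 A.

V_out ≈ 128000 V, I_in ≈ 9130 A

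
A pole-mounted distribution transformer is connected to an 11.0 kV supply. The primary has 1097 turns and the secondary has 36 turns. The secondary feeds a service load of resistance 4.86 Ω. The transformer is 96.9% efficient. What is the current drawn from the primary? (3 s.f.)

V_s = 11000 × 36/1097 = 360.98 V.
I_s = V_s/R = 360.98/4.86 = 74.277 A.
P_out = V_s I_s = 360.98 × 74.277 = 26813 W.
P_in = P_out/η = 26813/0.969 = 27671 W.
I_p = P_in/V_p = 27671/11000 = 2.52 A.

I_p ≈ 2.52 A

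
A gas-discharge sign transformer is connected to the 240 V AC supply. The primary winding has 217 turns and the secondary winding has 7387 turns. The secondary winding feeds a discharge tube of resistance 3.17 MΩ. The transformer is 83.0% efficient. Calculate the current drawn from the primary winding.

V_s = 240 × 7387/217 = 8170.0 V.
I_s = V_s/R = 8170.0/(3.17×10^6) = 0.0025773 A.
P_out = V_s I_s = 8170.0 × 0.0025773 = 21.056 W.
P_in = P_out/η = 21.056/0.830 = 25.369 W.
I_p = P_in/V_p = 25.369/240 = 0.106 A.

I_p ≈ 0.106 A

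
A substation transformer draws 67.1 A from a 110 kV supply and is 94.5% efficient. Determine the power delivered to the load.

P_in = V_p I_p = 110000 × 67.1 = 7.3810×10^6 W.
P_out = η P_in = 0.945 × 7.3810×10^6 = 6.98×10^6 W.

P_out ≈ 6.98×10^6 W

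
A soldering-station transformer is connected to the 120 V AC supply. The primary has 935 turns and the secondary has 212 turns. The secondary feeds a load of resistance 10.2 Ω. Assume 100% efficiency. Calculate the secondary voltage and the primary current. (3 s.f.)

V_s = V_p × N_s/N_p = 120 × 212/935 = 27.209 V.
I_s = V_s/R = 27.209/10.2 = 2.6675 A.
I_p = I_s × N_s/N_p = 2.6675 × 212/935 = 0.605 A.

V_s ≈ 27.2 V, I_p ≈ 0.605 A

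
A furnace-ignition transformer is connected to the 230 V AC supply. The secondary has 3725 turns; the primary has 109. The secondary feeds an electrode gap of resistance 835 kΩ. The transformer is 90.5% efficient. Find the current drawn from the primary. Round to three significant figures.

V_s = 230 × 3725/109 = 7860.1 V.
I_s = V_s/R = 7860.1/835000 = 0.0094133 A.
P_out = V_s I_s = 7860.1 × 0.0094133 = 73.989 W.
P_in = P_out/η = 73.989/0.905 = 81.756 W.
I_p = P_in/V_p = 81.756/230 = 0.355 A.

I_p ≈ 0.355 A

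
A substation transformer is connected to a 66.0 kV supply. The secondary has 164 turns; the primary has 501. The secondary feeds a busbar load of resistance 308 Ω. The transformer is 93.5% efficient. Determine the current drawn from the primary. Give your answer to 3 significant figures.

V_s = 66000 × 164/501 = 21605 V.
I_s = V_s/R = 21605/308 = 70.145 A.
P_out = V_s I_s = 21605 × 70.145 = 1.5155×10^6 W.
P_in = P_out/η = 1.5155×10^6/0.935 = 1.6208×10^6 W.
I_p = P_in/V_p = 1.6208×10^6/66000 = 24.6 A.

I_p ≈ 24.6 A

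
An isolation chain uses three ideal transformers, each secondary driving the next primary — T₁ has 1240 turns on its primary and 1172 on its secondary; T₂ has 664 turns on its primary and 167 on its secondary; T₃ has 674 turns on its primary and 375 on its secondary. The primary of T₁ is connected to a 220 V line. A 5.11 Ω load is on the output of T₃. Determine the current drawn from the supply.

I_supply ≈ 0.753 A

After T₁: V = 220.00 × 1172/1240 = 207.94 V.
After T₂: V = 207.94 × 167/664 = 52.297 V.
After T₃: V = 52.297 × 375/674 = 29.097 V.
I_load = 29.097/5.11 = 5.6941 A, so P_out = 29.097 × 5.6941 = 165.68 W.
All ideal ⇒ P_in = P_out, so I_supply = 165.68/220 = 0.753 A.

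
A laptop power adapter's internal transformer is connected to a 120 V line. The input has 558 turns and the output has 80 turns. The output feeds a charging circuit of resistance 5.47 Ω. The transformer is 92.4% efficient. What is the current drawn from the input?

V_out = 120 × 80/558 = 17.204 V.
I_out = V_out/R = 17.204/5.47 = 3.1452 A.
P_out = V_out I_out = 17.204 × 3.1452 = 54.111 W.
P_in = P_out/η = 54.111/0.924 = 58.562 W.
I_in = P_in/V_in = 58.562/120 = 0.488 A.

I_in ≈ 0.488 A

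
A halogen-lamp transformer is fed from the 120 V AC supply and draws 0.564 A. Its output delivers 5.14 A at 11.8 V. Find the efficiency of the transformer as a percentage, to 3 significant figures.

P_in = 120 × 0.564 = 67.6800 W.
P_out = 11.8 × 5.14 = 60.6520 W.
η = P_out/P_in = 60.6520/67.6800 = 0.896.

η ≈ 89.6%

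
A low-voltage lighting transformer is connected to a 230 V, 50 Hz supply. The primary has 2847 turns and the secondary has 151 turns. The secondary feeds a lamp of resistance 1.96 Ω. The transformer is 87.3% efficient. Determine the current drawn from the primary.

I_p ≈ 0.378 A

V_s = 230 × 151/2847 = 12.199 V.
I_s = V_s/R = 12.199/1.96 = 6.2239 A.
P_out = V_s I_s = 12.199 × 6.2239 = 75.924 W.
P_in = P_out/η = 75.924/0.873 = 86.969 W.
I_p = P_in/V_p = 86.969/230 = 0.378 A.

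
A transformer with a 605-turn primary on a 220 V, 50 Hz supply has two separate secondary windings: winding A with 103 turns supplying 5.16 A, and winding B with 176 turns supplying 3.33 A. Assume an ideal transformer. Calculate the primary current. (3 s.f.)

V_A = 220 × 103/605 = 37.455 V; V_B = 220 × 176/605 = 64.000 V.
P_out = V_A I_A + V_B I_B = 37.455×5.16 + 64.000×3.33 = 193.27 + 213.12 = 406.39 W.
Ideal ⇒ P_in = P_out, so I_p = P_out/V_p = 406.39/220 = 1.85 A.

I_p ≈ 1.85 A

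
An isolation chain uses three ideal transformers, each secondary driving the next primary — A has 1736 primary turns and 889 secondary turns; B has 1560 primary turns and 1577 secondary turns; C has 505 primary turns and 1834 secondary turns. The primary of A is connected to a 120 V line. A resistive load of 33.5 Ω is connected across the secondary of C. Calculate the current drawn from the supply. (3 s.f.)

Secondary of A: V = 120.00 × 889/1736 = 61.452 V.
Secondary of B: V = 61.452 × 1577/1560 = 62.121 V.
Secondary of C: V = 62.121 × 1834/505 = 225.60 V.
I_load = 225.60/33.5 = 6.7345 A, so P_out = 225.60 × 6.7345 = 1519.3 W.
All ideal ⇒ P_in = P_out, so I_supply = 1519.3/120 = 12.7 A.

I_supply ≈ 12.7 A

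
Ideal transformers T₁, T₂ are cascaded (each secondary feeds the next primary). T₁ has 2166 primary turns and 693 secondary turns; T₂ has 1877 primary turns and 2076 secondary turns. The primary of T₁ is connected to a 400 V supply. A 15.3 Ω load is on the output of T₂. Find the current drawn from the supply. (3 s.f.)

I_supply ≈ 3.27 A

Secondary of T₁: V = 400.00 × 693/2166 = 127.98 V.
Secondary of T₂: V = 127.98 × 2076/1877 = 141.55 V.
I_load = 141.55/15.3 = 9.2514 A, so P_out = 141.55 × 9.2514 = 1309.5 W.
All ideal ⇒ P_in = P_out, so I_supply = 1309.5/400 = 3.27 A.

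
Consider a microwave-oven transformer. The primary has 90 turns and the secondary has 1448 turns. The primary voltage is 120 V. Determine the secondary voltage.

V_s/V_p = N_s/N_p, so V_s = 120 × 1448/90 = 1930 V.

V_s ≈ 1930 V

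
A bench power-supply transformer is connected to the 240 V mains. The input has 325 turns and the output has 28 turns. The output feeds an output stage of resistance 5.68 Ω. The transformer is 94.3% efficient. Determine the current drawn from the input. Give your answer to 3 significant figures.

V_out = 240 × 28/325 = 20.677 V.
I_out = V_out/R = 20.677/5.68 = 3.6403 A.
P_out = V_out I_out = 20.677 × 3.6403 = 75.270 W.
P_in = P_out/η = 75.270/0.943 = 79.820 W.
I_in = P_in/V_in = 79.820/240 = 0.333 A.

I_in ≈ 0.333 A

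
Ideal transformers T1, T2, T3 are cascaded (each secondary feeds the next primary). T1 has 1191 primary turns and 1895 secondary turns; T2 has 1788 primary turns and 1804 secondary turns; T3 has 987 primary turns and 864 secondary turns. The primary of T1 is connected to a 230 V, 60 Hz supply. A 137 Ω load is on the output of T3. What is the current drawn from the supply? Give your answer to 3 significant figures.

Secondary of T1: V = 230.00 × 1895/1191 = 365.95 V.
Secondary of T2: V = 365.95 × 1804/1788 = 369.23 V.
Secondary of T3: V = 369.23 × 864/987 = 323.21 V.
I_load = 323.21/137 = 2.3592 A, so P_out = 323.21 × 2.3592 = 762.54 W.
All ideal ⇒ P_in = P_out, so I_supply = 762.54/230 = 3.32 A.

I_supply ≈ 3.32 A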